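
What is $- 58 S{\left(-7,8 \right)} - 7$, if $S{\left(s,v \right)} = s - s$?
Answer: $-7$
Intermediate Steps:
$S{\left(s,v \right)} = 0$
$- 58 S{\left(-7,8 \right)} - 7 = \left(-58\right) 0 - 7 = 0 - 7 = -7$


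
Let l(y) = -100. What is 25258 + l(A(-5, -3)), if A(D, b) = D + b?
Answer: 25158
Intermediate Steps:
25258 + l(A(-5, -3)) = 25258 - 100 = 25158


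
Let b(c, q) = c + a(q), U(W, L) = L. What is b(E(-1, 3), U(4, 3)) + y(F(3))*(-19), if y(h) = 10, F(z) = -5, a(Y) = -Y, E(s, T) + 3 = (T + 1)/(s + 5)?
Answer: -195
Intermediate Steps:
E(s, T) = -3 + (1 + T)/(5 + s) (E(s, T) = -3 + (T + 1)/(s + 5) = -3 + (1 + T)/(5 + s))
b(c, q) = c - q
b(E(-1, 3), U(4, 3)) + y(F(3))*(-19) = ((-14 + 3 - 3*(-1))/(5 - 1) - 1*3) + 10*(-19) = ((-14 + 3 + 3)/4 - 3) - 190 = ((¼)*(-8) - 3) - 190 = (-2 - 3) - 190 = -5 - 190 = -195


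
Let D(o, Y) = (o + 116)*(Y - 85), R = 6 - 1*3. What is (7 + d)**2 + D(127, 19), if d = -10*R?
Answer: -15509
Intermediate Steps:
R = 3 (R = 6 - 3 = 3)
D(o, Y) = (-85 + Y)*(116 + o) (D(o, Y) = (116 + o)*(-85 + Y) = (-85 + Y)*(116 + o))
d = -30 (d = -10*3 = -30)
(7 + d)**2 + D(127, 19) = (7 - 30)**2 + (-9860 - 85*127 + 116*19 + 19*127) = (-23)**2 + (-9860 - 10795 + 2204 + 2413) = 529 - 16038 = -15509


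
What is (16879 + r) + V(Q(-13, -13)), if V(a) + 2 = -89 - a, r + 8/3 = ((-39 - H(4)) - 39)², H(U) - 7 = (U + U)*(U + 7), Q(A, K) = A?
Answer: 140182/3 ≈ 46727.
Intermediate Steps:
H(U) = 7 + 2*U*(7 + U) (H(U) = 7 + (U + U)*(U + 7) = 7 + (2*U)*(7 + U) = 7 + 2*U*(7 + U))
r = 89779/3 (r = -8/3 + ((-39 - (7 + 2*4² + 14*4)) - 39)² = -8/3 + ((-39 - (7 + 2*16 + 56)) - 39)² = -8/3 + ((-39 - (7 + 32 + 56)) - 39)² = -8/3 + ((-39 - 1*95) - 39)² = -8/3 + ((-39 - 95) - 39)² = -8/3 + (-134 - 39)² = -8/3 + (-173)² = -8/3 + 29929 = 89779/3 ≈ 29926.)
V(a) = -91 - a (V(a) = -2 + (-89 - a) = -91 - a)
(16879 + r) + V(Q(-13, -13)) = (16879 + 89779/3) + (-91 - 1*(-13)) = 140416/3 + (-91 + 13) = 140416/3 - 78 = 140182/3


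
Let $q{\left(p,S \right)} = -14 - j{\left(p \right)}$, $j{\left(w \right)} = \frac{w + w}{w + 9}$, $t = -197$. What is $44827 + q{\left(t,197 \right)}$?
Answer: $\frac{4212225}{94} \approx 44811.0$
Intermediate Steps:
$j{\left(w \right)} = \frac{2 w}{9 + w}$
$q{\left(p,S \right)} = -14 - \frac{2 p}{9 + p}$
$44827 + q{\left(t,197 \right)} = 44827 + \frac{2 \left(-63 - -1576\right)}{9 - 197} = 44827 + \frac{2 \left(-63 + 1576\right)}{-188} = 44827 + 2 \left(- \frac{1}{188}\right) 1513 = 44827 - \frac{1513}{94} = \frac{4212225}{94}$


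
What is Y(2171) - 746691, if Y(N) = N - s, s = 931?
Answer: -745451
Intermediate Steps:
Y(N) = -931 + N (Y(N) = N - 1*931 = N - 931 = -931 + N)
Y(2171) - 746691 = (-931 + 2171) - 746691 = 1240 - 746691 = -745451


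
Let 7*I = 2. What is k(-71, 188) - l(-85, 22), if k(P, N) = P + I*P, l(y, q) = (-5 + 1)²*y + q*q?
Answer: 5493/7 ≈ 784.71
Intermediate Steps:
I = 2/7 (I = (⅐)*2 = 2/7 ≈ 0.28571)
l(y, q) = q² + 16*y (l(y, q) = (-4)²*y + q² = 16*y + q² = q² + 16*y)
k(P, N) = 9*P/7 (k(P, N) = P + 2*P/7 = 9*P/7)
k(-71, 188) - l(-85, 22) = (9/7)*(-71) - (22² + 16*(-85)) = -639/7 - (484 - 1360) = -639/7 - 1*(-876) = -639/7 + 876 = 5493/7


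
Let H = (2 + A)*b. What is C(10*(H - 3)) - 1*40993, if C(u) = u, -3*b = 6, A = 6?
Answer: -41183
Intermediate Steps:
b = -2 (b = -1/3*6 = -2)
H = -16 (H = (2 + 6)*(-2) = 8*(-2) = -16)
C(10*(H - 3)) - 1*40993 = 10*(-16 - 3) - 1*40993 = 10*(-19) - 40993 = -190 - 40993 = -41183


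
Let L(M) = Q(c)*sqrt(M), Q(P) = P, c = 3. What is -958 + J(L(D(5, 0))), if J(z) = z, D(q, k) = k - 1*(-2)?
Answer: -958 + 3*sqrt(2) ≈ -953.76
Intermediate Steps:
D(q, k) = 2 + k (D(q, k) = k + 2 = 2 + k)
L(M) = 3*sqrt(M)
-958 + J(L(D(5, 0))) = -958 + 3*sqrt(2 + 0) = -958 + 3*sqrt(2)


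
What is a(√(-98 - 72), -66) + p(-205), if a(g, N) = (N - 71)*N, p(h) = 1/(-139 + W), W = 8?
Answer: 1184501/131 ≈ 9042.0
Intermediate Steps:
p(h) = -1/131 (p(h) = 1/(-139 + 8) = 1/(-131) = -1/131)
a(g, N) = N*(-71 + N) (a(g, N) = (-71 + N)*N = N*(-71 + N))
a(√(-98 - 72), -66) + p(-205) = -66*(-71 - 66) - 1/131 = -66*(-137) - 1/131 = 9042 - 1/131 = 1184501/131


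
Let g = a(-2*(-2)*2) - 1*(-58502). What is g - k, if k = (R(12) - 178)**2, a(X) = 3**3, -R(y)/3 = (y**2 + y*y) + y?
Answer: -1103555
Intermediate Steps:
R(y) = -6*y**2 - 3*y (R(y) = -3*((y**2 + y*y) + y) = -3*((y**2 + y**2) + y) = -3*(2*y**2 + y) = -3*(y + 2*y**2) = -6*y**2 - 3*y)
a(X) = 27
k = 1162084 (k = (-3*12*(1 + 2*12) - 178)**2 = (-3*12*(1 + 24) - 178)**2 = (-3*12*25 - 178)**2 = (-900 - 178)**2 = (-1078)**2 = 1162084)
g = 58529 (g = 27 - 1*(-58502) = 27 + 58502 = 58529)
g - k = 58529 - 1*1162084 = 58529 - 1162084 = -1103555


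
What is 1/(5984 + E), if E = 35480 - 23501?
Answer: 1/17963 ≈ 5.5670e-5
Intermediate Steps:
E = 11979
1/(5984 + E) = 1/(5984 + 11979) = 1/17963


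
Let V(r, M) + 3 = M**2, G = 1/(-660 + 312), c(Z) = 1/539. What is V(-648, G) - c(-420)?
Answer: -195945733/65275056 ≈ -3.0018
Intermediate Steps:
c(Z) = 1/539
G = -1/348 (G = 1/(-348) = -1/348 ≈ -0.0028736)
V(r, M) = -3 + M**2
V(-648, G) - c(-420) = (-3 + (-1/348)**2) - 1*1/539 = (-3 + 1/121104) - 1/539 = -363311/121104 - 1/539 = -195945733/65275056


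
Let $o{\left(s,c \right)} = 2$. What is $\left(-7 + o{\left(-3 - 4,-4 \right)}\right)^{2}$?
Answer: $25$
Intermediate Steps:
$\left(-7 + o{\left(-3 - 4,-4 \right)}\right)^{2} = \left(-7 + 2\right)^{2} = \left(-5\right)^{2} = 25$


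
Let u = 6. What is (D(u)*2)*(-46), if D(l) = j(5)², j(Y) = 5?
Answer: -2300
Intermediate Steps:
D(l) = 25 (D(l) = 5² = 25)
(D(u)*2)*(-46) = (25*2)*(-46) = 50*(-46) = -2300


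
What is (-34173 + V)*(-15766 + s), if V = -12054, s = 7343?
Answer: 389370021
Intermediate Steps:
(-34173 + V)*(-15766 + s) = (-34173 - 12054)*(-15766 + 7343) = -46227*(-8423) = 389370021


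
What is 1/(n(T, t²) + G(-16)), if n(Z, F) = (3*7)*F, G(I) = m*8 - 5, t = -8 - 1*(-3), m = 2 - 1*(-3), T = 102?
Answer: 1/560 ≈ 0.0017857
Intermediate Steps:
m = 5 (m = 2 + 3 = 5)
t = -5 (t = -8 + 3 = -5)
G(I) = 35 (G(I) = 5*8 - 5 = 40 - 5 = 35)
n(Z, F) = 21*F
1/(n(T, t²) + G(-16)) = 1/(21*(-5)² + 35) = 1/(21*25 + 35) = 1/(525 + 35) = 1/560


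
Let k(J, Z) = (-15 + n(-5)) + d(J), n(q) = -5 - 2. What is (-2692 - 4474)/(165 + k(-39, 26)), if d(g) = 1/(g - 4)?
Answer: -154069/3074 ≈ -50.120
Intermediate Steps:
n(q) = -7
d(g) = 1/(-4 + g)
k(J, Z) = -22 + 1/(-4 + J) (k(J, Z) = (-15 - 7) + 1/(-4 + J) = -22 + 1/(-4 + J))
(-2692 - 4474)/(165 + k(-39, 26)) = (-2692 - 4474)/(165 + (89 - 22*(-39))/(-4 - 39)) = -7166/(165 + (89 + 858)/(-43)) = -7166/(165 - 1/43*947) = -7166/(165 - 947/43) = -7166/6148/43 = -7166*43/6148 = -154069/3074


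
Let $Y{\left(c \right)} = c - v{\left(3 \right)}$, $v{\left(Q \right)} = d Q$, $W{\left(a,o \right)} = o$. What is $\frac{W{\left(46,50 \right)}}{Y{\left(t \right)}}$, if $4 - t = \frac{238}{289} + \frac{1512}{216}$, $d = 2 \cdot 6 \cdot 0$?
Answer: $- \frac{170}{13} \approx -13.077$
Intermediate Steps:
$d = 0$ ($d = 12 \cdot 0 = 0$)
$v{\left(Q \right)} = 0$ ($v{\left(Q \right)} = 0 Q = 0$)
$t = - \frac{65}{17}$ ($t = 4 - \left(\frac{238}{289} + \frac{1512}{216}\right) = 4 - \left(238 \cdot \frac{1}{289} + 1512 \cdot \frac{1}{216}\right) = 4 - \left(\frac{14}{17} + 7\right) = 4 - \frac{133}{17} = - \frac{65}{17} \approx -3.8235$)
$Y{\left(c \right)} = c$ ($Y{\left(c \right)} = c - 0 = c + 0 = c$)
$\frac{W{\left(46,50 \right)}}{Y{\left(t \right)}} = \frac{50}{- \frac{65}{17}} = 50 \left(- \frac{17}{65}\right) = - \frac{170}{13}$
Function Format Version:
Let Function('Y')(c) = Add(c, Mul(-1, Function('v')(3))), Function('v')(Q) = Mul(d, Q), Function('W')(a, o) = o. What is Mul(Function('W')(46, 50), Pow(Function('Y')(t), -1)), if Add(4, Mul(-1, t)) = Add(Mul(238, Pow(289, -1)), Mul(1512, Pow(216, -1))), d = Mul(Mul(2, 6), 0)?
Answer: Rational(-170, 13) ≈ -13.077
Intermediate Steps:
d = 0 (d = Mul(12, 0) = 0)
Function('v')(Q) = 0 (Function('v')(Q) = Mul(0, Q) = 0)
t = Rational(-65, 17) (t = Add(4, Mul(-1, Add(Mul(238, Pow(289, -1)), Mul(1512, Pow(216, -1))))) = Add(4, Mul(-1, Add(Mul(238, Rational(1, 289)), Mul(1512, Rational(1, 216))))) = Add(4, Mul(-1, Add(Rational(14, 17), 7))) = Add(4, Mul(-1, Rational(133, 17))) = Add(4, Rational(-133, 17)) = Rational(-65, 17) ≈ -3.8235)
Function('Y')(c) = c (Function('Y')(c) = Add(c, Mul(-1, 0)) = Add(c, 0) = c)
Mul(Function('W')(46, 50), Pow(Function('Y')(t), -1)) = Mul(50, Pow(Rational(-65, 17), -1)) = Mul(50, Rational(-17, 65)) = Rational(-170, 13)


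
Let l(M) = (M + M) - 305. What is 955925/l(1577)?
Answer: 955925/2849 ≈ 335.53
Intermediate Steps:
l(M) = -305 + 2*M (l(M) = 2*M - 305 = -305 + 2*M)
955925/l(1577) = 955925/(-305 + 2*1577) = 955925/(-305 + 3154) = 955925/2849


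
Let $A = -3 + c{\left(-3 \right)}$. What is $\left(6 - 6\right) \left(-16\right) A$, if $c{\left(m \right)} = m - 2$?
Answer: $0$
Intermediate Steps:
$c{\left(m \right)} = -2 + m$
$A = -8$ ($A = -3 - 5 = -8$)
$\left(6 - 6\right) \left(-16\right) A = \left(6 - 6\right) \left(-16\right) \left(-8\right) = 0 \left(-16\right) \left(-8\right) = 0 \left(-8\right) = 0$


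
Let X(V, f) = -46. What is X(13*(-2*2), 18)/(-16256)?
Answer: 23/8128 ≈ 0.0028297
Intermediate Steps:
X(13*(-2*2), 18)/(-16256) = -46/(-16256) = -46*(-1/16256) = 23/8128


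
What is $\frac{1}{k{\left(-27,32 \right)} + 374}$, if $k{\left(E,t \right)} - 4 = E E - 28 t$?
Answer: $\frac{1}{211} \approx 0.0047393$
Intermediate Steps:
$k{\left(E,t \right)} = 4 + E^{2} - 28 t$ ($k{\left(E,t \right)} = 4 + \left(E E - 28 t\right) = 4 + \left(E^{2} - 28 t\right) = 4 + E^{2} - 28 t$)
$\frac{1}{k{\left(-27,32 \right)} + 374} = \frac{1}{\left(4 + \left(-27\right)^{2} - 896\right) + 374} = \frac{1}{\left(4 + 729 - 896\right) + 374} = \frac{1}{-163 + 374} = \frac{1}{211}$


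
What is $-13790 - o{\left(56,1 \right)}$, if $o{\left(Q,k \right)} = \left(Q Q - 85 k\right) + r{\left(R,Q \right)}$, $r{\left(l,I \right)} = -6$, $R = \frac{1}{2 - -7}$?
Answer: $-16835$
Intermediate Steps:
$R = \frac{1}{9}$ ($R = \frac{1}{2 + 7} = \frac{1}{9} \approx 0.11111$)
$o{\left(Q,k \right)} = -6 + Q^{2} - 85 k$ ($o{\left(Q,k \right)} = \left(Q Q - 85 k\right) - 6 = \left(Q^{2} - 85 k\right) - 6 = -6 + Q^{2} - 85 k$)
$-13790 - o{\left(56,1 \right)} = -13790 - \left(-6 + 56^{2} - 85\right) = -13790 - \left(-6 + 3136 - 85\right) = -13790 - 3045 = -16835$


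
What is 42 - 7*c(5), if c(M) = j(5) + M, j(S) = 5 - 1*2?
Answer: -14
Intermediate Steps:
j(S) = 3 (j(S) = 5 - 2 = 3)
c(M) = 3 + M
42 - 7*c(5) = 42 - 7*(3 + 5) = 42 - 7*8 = 42 - 56 = -14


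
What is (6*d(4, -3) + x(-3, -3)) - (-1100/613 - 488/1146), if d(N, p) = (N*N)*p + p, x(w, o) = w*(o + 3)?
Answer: -106702322/351249 ≈ -303.78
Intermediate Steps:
x(w, o) = w*(3 + o)
d(N, p) = p + p*N² (d(N, p) = N²*p + p = p*N² + p = p + p*N²)
(6*d(4, -3) + x(-3, -3)) - (-1100/613 - 488/1146) = (6*(-3*(1 + 4²)) - 3*(3 - 3)) - (-1100/613 - 488/1146) = (6*(-3*(1 + 16)) - 3*0) - (-1100*1/613 - 488*1/1146) = (6*(-3*17) + 0) - (-1100/613 - 244/573) = (6*(-51) + 0) - 1*(-779872/351249) = (-306 + 0) + 779872/351249 = -306 + 779872/351249 = -106702322/351249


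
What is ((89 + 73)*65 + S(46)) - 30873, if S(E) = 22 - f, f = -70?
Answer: -20251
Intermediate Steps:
S(E) = 92 (S(E) = 22 - 1*(-70) = 22 + 70 = 92)
((89 + 73)*65 + S(46)) - 30873 = ((89 + 73)*65 + 92) - 30873 = (162*65 + 92) - 30873 = (10530 + 92) - 30873 = 10622 - 30873 = -20251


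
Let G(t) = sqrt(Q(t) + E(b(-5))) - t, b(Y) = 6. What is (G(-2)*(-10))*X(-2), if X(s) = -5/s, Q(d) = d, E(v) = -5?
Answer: -50 - 25*I*sqrt(7) ≈ -50.0 - 66.144*I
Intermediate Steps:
G(t) = sqrt(-5 + t) - t (G(t) = sqrt(t - 5) - t = sqrt(-5 + t) - t)
(G(-2)*(-10))*X(-2) = ((sqrt(-5 - 2) - 1*(-2))*(-10))*(-5/(-2)) = ((sqrt(-7) + 2)*(-10))*(-5*(-1/2)) = ((I*sqrt(7) + 2)*(-10))*(5/2) = ((2 + I*sqrt(7))*(-10))*(5/2) = (-20 - 10*I*sqrt(7))*(5/2) = -50 - 25*I*sqrt(7)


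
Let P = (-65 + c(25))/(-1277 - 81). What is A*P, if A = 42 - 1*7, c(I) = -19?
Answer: 210/97 ≈ 2.1649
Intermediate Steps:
P = 6/97 (P = (-65 - 19)/(-1277 - 81) = -84/(-1358) = -84*(-1/1358) = 6/97 ≈ 0.061856)
A = 35 (A = 42 - 7 = 35)
A*P = 35*(6/97) = 210/97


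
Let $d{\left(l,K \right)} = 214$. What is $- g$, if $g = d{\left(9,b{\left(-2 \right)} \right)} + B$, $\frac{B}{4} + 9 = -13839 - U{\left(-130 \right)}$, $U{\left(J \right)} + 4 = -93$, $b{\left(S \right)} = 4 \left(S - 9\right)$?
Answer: $54790$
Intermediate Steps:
$b{\left(S \right)} = -36 + 4 S$ ($b{\left(S \right)} = 4 \left(-9 + S\right) = -36 + 4 S$)
$U{\left(J \right)} = -97$ ($U{\left(J \right)} = -4 - 93 = -97$)
$B = -55004$ ($B = -36 + 4 \left(-13839 - -97\right) = -36 + 4 \left(-13839 + 97\right) = -36 + 4 \left(-13742\right) = -36 - 54968 = -55004$)
$g = -54790$ ($g = 214 - 55004 = -54790$)
$- g = \left(-1\right) \left(-54790\right) = 54790$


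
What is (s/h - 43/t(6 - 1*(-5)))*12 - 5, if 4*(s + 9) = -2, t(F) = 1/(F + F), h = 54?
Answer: -102232/9 ≈ -11359.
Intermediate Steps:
t(F) = 1/(2*F)
s = -19/2 (s = -9 + (¼)*(-2) = -9 - ½ = -19/2 ≈ -9.5000)
(s/h - 43/t(6 - 1*(-5)))*12 - 5 = (-19/2/54 - 43/(1/(2*(6 - 1*(-5)))))*12 - 5 = (-19/2*1/54 - 43/(1/(2*(6 + 5))))*12 - 5 = (-19/108 - 43/((½)/11))*12 - 5 = (-19/108 - 43/((½)*(1/11)))*12 - 5 = (-19/108 - 43/1/22)*12 - 5 = (-19/108 - 43*22)*12 - 5 = (-19/108 - 946)*12 - 5 = -102187/108*12 - 5 = -102187/9 - 5 = -102232/9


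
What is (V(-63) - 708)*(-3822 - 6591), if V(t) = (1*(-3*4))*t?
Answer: -499824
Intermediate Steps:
V(t) = -12*t (V(t) = (1*(-12))*t = -12*t)
(V(-63) - 708)*(-3822 - 6591) = (-12*(-63) - 708)*(-3822 - 6591) = (756 - 708)*(-10413) = 48*(-10413) = -499824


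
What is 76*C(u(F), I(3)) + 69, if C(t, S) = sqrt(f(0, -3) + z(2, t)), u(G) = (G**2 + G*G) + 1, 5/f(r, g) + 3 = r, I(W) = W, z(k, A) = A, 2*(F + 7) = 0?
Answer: 69 + 152*sqrt(219)/3 ≈ 818.80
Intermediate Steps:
F = -7 (F = -7 + (1/2)*0 = -7 + 0 = -7)
f(r, g) = 5/(-3 + r)
u(G) = 1 + 2*G**2 (u(G) = (G**2 + G**2) + 1 = 2*G**2 + 1 = 1 + 2*G**2)
C(t, S) = sqrt(-5/3 + t) (C(t, S) = sqrt(5/(-3 + 0) + t) = sqrt(5/(-3) + t) = sqrt(5*(-1/3) + t) = sqrt(-5/3 + t))
76*C(u(F), I(3)) + 69 = 76*(sqrt(-15 + 9*(1 + 2*(-7)**2))/3) + 69 = 76*(sqrt(-15 + 9*(1 + 2*49))/3) + 69 = 76*(sqrt(-15 + 9*(1 + 98))/3) + 69 = 76*(sqrt(-15 + 9*99)/3) + 69 = 76*(sqrt(-15 + 891)/3) + 69 = 76*(sqrt(876)/3) + 69 = 76*((2*sqrt(219))/3) + 69 = 76*(2*sqrt(219)/3) + 69 = 152*sqrt(219)/3 + 69 = 69 + 152*sqrt(219)/3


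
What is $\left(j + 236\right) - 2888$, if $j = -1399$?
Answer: $-4051$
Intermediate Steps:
$\left(j + 236\right) - 2888 = \left(-1399 + 236\right) - 2888 = -1163 - 2888 = -4051$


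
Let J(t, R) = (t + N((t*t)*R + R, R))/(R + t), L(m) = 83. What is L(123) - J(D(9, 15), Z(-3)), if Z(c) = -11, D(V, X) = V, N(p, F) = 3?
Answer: 89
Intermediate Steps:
J(t, R) = (3 + t)/(R + t) (J(t, R) = (t + 3)/(R + t) = (3 + t)/(R + t))
L(123) - J(D(9, 15), Z(-3)) = 83 - (3 + 9)/(-11 + 9) = 83 - 12/(-2) = 83 - (-1)*12/2 = 83 - 1*(-6) = 83 + 6 = 89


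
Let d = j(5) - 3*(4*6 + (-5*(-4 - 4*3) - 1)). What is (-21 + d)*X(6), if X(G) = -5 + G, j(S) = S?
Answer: -325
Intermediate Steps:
d = -304 (d = 5 - 3*(4*6 + (-5*(-4 - 4*3) - 1)) = 5 - 3*(24 + (-5*(-4 - 12) - 1)) = 5 - 3*(24 + (-5*(-16) - 1)) = 5 - 3*(24 + (80 - 1)) = 5 - 3*(24 + 79) = 5 - 3*103 = 5 - 309 = -304)
(-21 + d)*X(6) = (-21 - 304)*(-5 + 6) = -325*1 = -325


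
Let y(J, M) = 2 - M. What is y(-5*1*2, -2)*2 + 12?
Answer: 20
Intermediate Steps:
y(-5*1*2, -2)*2 + 12 = (2 - 1*(-2))*2 + 12 = (2 + 2)*2 + 12 = 4*2 + 12 = 8 + 12 = 20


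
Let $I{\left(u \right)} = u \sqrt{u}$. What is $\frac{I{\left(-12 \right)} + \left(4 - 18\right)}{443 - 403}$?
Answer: $- \frac{7}{20} - \frac{3 i \sqrt{3}}{5} \approx -0.35 - 1.0392 i$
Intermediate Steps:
$I{\left(u \right)} = u^{\frac{3}{2}}$
$\frac{I{\left(-12 \right)} + \left(4 - 18\right)}{443 - 403} = \frac{\left(-12\right)^{\frac{3}{2}} + \left(4 - 18\right)}{443 - 403} = \frac{- 24 i \sqrt{3} + \left(4 - 18\right)}{40} = \left(- 24 i \sqrt{3} - 14\right) \frac{1}{40} = \left(-14 - 24 i \sqrt{3}\right) \frac{1}{40} = - \frac{7}{20} - \frac{3 i \sqrt{3}}{5}$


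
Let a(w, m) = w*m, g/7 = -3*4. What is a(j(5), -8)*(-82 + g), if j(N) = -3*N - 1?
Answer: -21248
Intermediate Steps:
g = -84 (g = 7*(-3*4) = 7*(-12) = -84)
j(N) = -1 - 3*N
a(w, m) = m*w
a(j(5), -8)*(-82 + g) = (-8*(-1 - 3*5))*(-82 - 84) = -8*(-1 - 15)*(-166) = -8*(-16)*(-166) = 128*(-166) = -21248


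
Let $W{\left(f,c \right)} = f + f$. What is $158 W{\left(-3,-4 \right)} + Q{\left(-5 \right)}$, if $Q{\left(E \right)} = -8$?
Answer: $-956$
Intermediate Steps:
$W{\left(f,c \right)} = 2 f$
$158 W{\left(-3,-4 \right)} + Q{\left(-5 \right)} = 158 \cdot 2 \left(-3\right) - 8 = 158 \left(-6\right) - 8 = -948 - 8 = -956$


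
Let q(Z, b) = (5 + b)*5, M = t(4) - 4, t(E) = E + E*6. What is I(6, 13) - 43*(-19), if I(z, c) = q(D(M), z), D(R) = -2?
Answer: 872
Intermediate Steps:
t(E) = 7*E (t(E) = E + 6*E = 7*E)
M = 24 (M = 7*4 - 4 = 28 - 4 = 24)
q(Z, b) = 25 + 5*b
I(z, c) = 25 + 5*z
I(6, 13) - 43*(-19) = (25 + 5*6) - 43*(-19) = (25 + 30) + 817 = 55 + 817 = 872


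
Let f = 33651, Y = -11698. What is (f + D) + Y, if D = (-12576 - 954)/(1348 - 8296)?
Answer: 25423829/1158 ≈ 21955.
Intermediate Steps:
D = 2255/1158 (D = -13530/(-6948) = -13530*(-1/6948) = 2255/1158 ≈ 1.9473)
(f + D) + Y = (33651 + 2255/1158) - 11698 = 38970113/1158 - 11698 = 25423829/1158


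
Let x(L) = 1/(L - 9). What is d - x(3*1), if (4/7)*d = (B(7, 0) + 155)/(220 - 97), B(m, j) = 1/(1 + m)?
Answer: 9343/3936 ≈ 2.3737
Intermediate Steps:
x(L) = 1/(-9 + L)
d = 8687/3936 (d = 7*((1/(1 + 7) + 155)/(220 - 97))/4 = 7*((1/8 + 155)/123)/4 = 7*((⅛ + 155)*(1/123))/4 = 7*((1241/8)*(1/123))/4 = (7/4)*(1241/984) = 8687/3936 ≈ 2.2071)
d - x(3*1) = 8687/3936 - 1/(-9 + 3*1) = 8687/3936 - 1/(-9 + 3) = 8687/3936 - 1/(-6) = 8687/3936 - 1*(-⅙) = 8687/3936 + ⅙ = 9343/3936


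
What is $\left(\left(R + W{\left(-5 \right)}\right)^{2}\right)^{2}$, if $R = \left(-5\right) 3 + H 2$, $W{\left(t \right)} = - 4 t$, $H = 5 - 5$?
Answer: $625$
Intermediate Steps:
$H = 0$
$R = -15$ ($R = \left(-5\right) 3 + 0 \cdot 2 = -15 + 0 = -15$)
$\left(\left(R + W{\left(-5 \right)}\right)^{2}\right)^{2} = \left(\left(-15 - -20\right)^{2}\right)^{2} = \left(\left(-15 + 20\right)^{2}\right)^{2} = \left(5^{2}\right)^{2} = 25^{2} = 625$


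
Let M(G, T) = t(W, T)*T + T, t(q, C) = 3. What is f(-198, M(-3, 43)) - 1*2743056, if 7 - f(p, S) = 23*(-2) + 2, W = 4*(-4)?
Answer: -2743005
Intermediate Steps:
W = -16
M(G, T) = 4*T (M(G, T) = 3*T + T = 4*T)
f(p, S) = 51 (f(p, S) = 7 - (23*(-2) + 2) = 7 - (-46 + 2) = 7 - 1*(-44) = 7 + 44 = 51)
f(-198, M(-3, 43)) - 1*2743056 = 51 - 1*2743056 = 51 - 2743056 = -2743005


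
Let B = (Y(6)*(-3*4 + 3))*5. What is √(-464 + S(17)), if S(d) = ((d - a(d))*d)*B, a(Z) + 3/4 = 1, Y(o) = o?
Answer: 7*I*√6314/2 ≈ 278.11*I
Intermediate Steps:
B = -270 (B = (6*(-3*4 + 3))*5 = (6*(-12 + 3))*5 = (6*(-9))*5 = -54*5 = -270)
a(Z) = ¼ (a(Z) = -¾ + 1 = ¼)
S(d) = -270*d*(-¼ + d) (S(d) = ((d - 1*¼)*d)*(-270) = ((d - ¼)*d)*(-270) = ((-¼ + d)*d)*(-270) = (d*(-¼ + d))*(-270) = -270*d*(-¼ + d))
√(-464 + S(17)) = √(-464 + (135/2)*17*(1 - 4*17)) = √(-464 + (135/2)*17*(1 - 68)) = √(-464 + (135/2)*17*(-67)) = √(-464 - 153765/2) = √(-154693/2) = 7*I*√6314/2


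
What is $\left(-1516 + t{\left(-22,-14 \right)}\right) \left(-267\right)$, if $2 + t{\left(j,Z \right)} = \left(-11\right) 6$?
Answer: $422928$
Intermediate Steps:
$t{\left(j,Z \right)} = -68$ ($t{\left(j,Z \right)} = -2 - 66 = -68$)
$\left(-1516 + t{\left(-22,-14 \right)}\right) \left(-267\right) = \left(-1516 - 68\right) \left(-267\right) = \left(-1584\right) \left(-267\right) = 422928$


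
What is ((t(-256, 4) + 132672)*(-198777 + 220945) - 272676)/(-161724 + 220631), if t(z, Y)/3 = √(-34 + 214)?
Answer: 2940800220/58907 + 399024*√5/58907 ≈ 49938.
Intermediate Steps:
t(z, Y) = 18*√5 (t(z, Y) = 3*√(-34 + 214) = 3*√180 = 3*(6*√5) = 18*√5)
((t(-256, 4) + 132672)*(-198777 + 220945) - 272676)/(-161724 + 220631) = ((18*√5 + 132672)*(-198777 + 220945) - 272676)/(-161724 + 220631) = ((132672 + 18*√5)*22168 - 272676)/58907 = ((2941072896 + 399024*√5) - 272676)*(1/58907) = (2940800220 + 399024*√5)*(1/58907) = 2940800220/58907 + 399024*√5/58907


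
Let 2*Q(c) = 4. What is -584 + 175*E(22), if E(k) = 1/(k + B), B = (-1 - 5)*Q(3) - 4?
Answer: -3329/6 ≈ -554.83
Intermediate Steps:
Q(c) = 2 (Q(c) = (½)*4 = 2)
B = -16 (B = (-1 - 5)*2 - 4 = -6*2 - 4 = -12 - 4 = -16)
E(k) = 1/(-16 + k) (E(k) = 1/(k - 16) = 1/(-16 + k))
-584 + 175*E(22) = -584 + 175/(-16 + 22) = -584 + 175/6 = -3329/6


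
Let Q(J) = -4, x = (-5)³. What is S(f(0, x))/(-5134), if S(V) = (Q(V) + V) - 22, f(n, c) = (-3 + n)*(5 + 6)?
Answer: 59/5134 ≈ 0.011492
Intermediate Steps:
x = -125
f(n, c) = -33 + 11*n (f(n, c) = (-3 + n)*11 = -33 + 11*n)
S(V) = -26 + V (S(V) = (-4 + V) - 22 = -26 + V)
S(f(0, x))/(-5134) = (-26 + (-33 + 11*0))/(-5134) = (-26 + (-33 + 0))*(-1/5134) = (-26 - 33)*(-1/5134) = -59*(-1/5134) = 59/5134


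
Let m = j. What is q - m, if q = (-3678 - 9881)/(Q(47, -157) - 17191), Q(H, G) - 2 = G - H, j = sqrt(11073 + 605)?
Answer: 13559/17393 - sqrt(11678) ≈ -107.29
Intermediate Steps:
j = sqrt(11678) ≈ 108.06
Q(H, G) = 2 + G - H (Q(H, G) = 2 + (G - H) = 2 + G - H)
m = sqrt(11678) ≈ 108.06
q = 13559/17393 (q = (-3678 - 9881)/((2 - 157 - 1*47) - 17191) = -13559/((2 - 157 - 47) - 17191) = -13559/(-202 - 17191) = -13559/(-17393) = -13559*(-1/17393) = 13559/17393 ≈ 0.77957)
q - m = 13559/17393 - sqrt(11678)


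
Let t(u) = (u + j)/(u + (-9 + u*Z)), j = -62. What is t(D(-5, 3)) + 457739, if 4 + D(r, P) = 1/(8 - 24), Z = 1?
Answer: 125421543/274 ≈ 4.5774e+5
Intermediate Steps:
D(r, P) = -65/16 (D(r, P) = -4 + 1/(8 - 24) = -4 + 1/(-16) = -4 - 1/16 = -65/16)
t(u) = (-62 + u)/(-9 + 2*u) (t(u) = (u - 62)/(u + (-9 + u*1)) = (-62 + u)/(u + (-9 + u)) = (-62 + u)/(-9 + 2*u))
t(D(-5, 3)) + 457739 = (-62 - 65/16)/(-9 + 2*(-65/16)) + 457739 = -1057/16/(-9 - 65/8) + 457739 = -1057/16/(-137/8) + 457739 = -8/137*(-1057/16) + 457739 = 1057/274 + 457739 = 125421543/274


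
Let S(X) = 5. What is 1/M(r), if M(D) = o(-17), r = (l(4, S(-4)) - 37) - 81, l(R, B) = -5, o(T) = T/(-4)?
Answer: 4/17 ≈ 0.23529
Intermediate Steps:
o(T) = -T/4 (o(T) = T*(-¼) = -T/4)
r = -123 (r = (-5 - 37) - 81 = -42 - 81 = -123)
M(D) = 17/4 (M(D) = -¼*(-17) = 17/4)
1/M(r) = 1/(17/4) = 4/17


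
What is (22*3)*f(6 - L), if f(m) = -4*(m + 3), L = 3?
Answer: -1584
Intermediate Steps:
f(m) = -12 - 4*m (f(m) = -4*(3 + m) = -12 - 4*m)
(22*3)*f(6 - L) = (22*3)*(-12 - 4*(6 - 1*3)) = 66*(-12 - 4*(6 - 3)) = 66*(-12 - 4*3) = 66*(-12 - 12) = 66*(-24) = -1584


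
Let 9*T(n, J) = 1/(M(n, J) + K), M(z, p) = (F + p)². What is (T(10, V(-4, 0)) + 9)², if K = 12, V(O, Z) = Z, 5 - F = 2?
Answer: 2896804/35721 ≈ 81.095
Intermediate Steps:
F = 3 (F = 5 - 1*2 = 5 - 2 = 3)
M(z, p) = (3 + p)²
T(n, J) = 1/(9*(12 + (3 + J)²)) (T(n, J) = 1/(9*((3 + J)² + 12)) = 1/(9*(12 + (3 + J)²)))
(T(10, V(-4, 0)) + 9)² = (1/(9*(12 + (3 + 0)²)) + 9)² = (1/(9*(12 + 3²)) + 9)² = (1/(9*(12 + 9)) + 9)² = ((⅑)/21 + 9)² = ((⅑)*(1/21) + 9)² = (1/189 + 9)² = (1702/189)² = 2896804/35721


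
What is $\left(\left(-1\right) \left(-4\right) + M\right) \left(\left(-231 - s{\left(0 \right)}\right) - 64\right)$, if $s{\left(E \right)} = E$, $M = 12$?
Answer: $-4720$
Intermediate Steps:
$\left(\left(-1\right) \left(-4\right) + M\right) \left(\left(-231 - s{\left(0 \right)}\right) - 64\right) = \left(\left(-1\right) \left(-4\right) + 12\right) \left(\left(-231 - 0\right) - 64\right) = \left(4 + 12\right) \left(\left(-231 + 0\right) - 64\right) = 16 \left(-231 - 64\right) = 16 \left(-295\right) = -4720$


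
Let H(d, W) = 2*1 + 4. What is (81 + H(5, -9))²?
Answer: 7569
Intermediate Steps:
H(d, W) = 6 (H(d, W) = 2 + 4 = 6)
(81 + H(5, -9))² = (81 + 6)² = 87² = 7569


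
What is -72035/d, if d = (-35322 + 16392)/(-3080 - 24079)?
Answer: -130426571/1262 ≈ -1.0335e+5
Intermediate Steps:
d = 6310/9053 (d = -18930/(-27159) = -18930*(-1/27159) = 6310/9053 ≈ 0.69701)
-72035/d = -72035/6310/9053 = -72035*9053/6310 = -130426571/1262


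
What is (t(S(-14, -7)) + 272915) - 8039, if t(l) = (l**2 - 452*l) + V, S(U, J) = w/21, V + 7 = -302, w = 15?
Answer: 12947988/49 ≈ 2.6424e+5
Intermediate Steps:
V = -309 (V = -7 - 302 = -309)
S(U, J) = 5/7 (S(U, J) = 15/21 = 15*(1/21) = 5/7)
t(l) = -309 + l**2 - 452*l (t(l) = (l**2 - 452*l) - 309 = -309 + l**2 - 452*l)
(t(S(-14, -7)) + 272915) - 8039 = ((-309 + (5/7)**2 - 452*5/7) + 272915) - 8039 = ((-309 + 25/49 - 2260/7) + 272915) - 8039 = (-30936/49 + 272915) - 8039 = 13341899/49 - 8039 = 12947988/49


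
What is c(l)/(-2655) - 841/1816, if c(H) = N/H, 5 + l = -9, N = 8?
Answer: -15622721/33750360 ≈ -0.46289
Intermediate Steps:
l = -14 (l = -5 - 9 = -14)
c(H) = 8/H
c(l)/(-2655) - 841/1816 = (8/(-14))/(-2655) - 841/1816 = (8*(-1/14))*(-1/2655) - 841*1/1816 = -4/7*(-1/2655) - 841/1816 = 4/18585 - 841/1816 = -15622721/33750360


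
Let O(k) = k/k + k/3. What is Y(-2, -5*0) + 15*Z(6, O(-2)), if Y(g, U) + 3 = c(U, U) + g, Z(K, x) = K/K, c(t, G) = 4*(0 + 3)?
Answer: 22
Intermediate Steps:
c(t, G) = 12 (c(t, G) = 4*3 = 12)
O(k) = 1 + k/3 (O(k) = 1 + k*(⅓) = 1 + k/3)
Z(K, x) = 1
Y(g, U) = 9 + g (Y(g, U) = -3 + (12 + g) = 9 + g)
Y(-2, -5*0) + 15*Z(6, O(-2)) = (9 - 2) + 15*1 = 7 + 15 = 22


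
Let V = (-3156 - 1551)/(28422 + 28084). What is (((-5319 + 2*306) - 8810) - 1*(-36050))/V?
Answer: -424416566/1569 ≈ -2.7050e+5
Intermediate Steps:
V = -4707/56506 ≈ -0.083301
(((-5319 + 2*306) - 8810) - 1*(-36050))/V = (((-5319 + 2*306) - 8810) - 1*(-36050))/(-4707/56506) = (((-5319 + 612) - 8810) + 36050)*(-56506/4707) = ((-4707 - 8810) + 36050)*(-56506/4707) = (-13517 + 36050)*(-56506/4707) = 22533*(-56506/4707) = -424416566/1569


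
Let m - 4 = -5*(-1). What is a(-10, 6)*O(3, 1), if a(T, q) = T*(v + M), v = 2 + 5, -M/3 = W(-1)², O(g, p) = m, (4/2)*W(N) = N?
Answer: -1125/2 ≈ -562.50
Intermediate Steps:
m = 9 (m = 4 - 5*(-1) = 4 + 5 = 9)
W(N) = N/2
O(g, p) = 9
M = -¾ (M = -3*((½)*(-1))² = -3*(-½)² = -3*¼ = -¾ ≈ -0.75000)
v = 7
a(T, q) = 25*T/4 (a(T, q) = T*(7 - ¾) = T*(25/4) = 25*T/4)
a(-10, 6)*O(3, 1) = ((25/4)*(-10))*9 = -125/2*9 = -1125/2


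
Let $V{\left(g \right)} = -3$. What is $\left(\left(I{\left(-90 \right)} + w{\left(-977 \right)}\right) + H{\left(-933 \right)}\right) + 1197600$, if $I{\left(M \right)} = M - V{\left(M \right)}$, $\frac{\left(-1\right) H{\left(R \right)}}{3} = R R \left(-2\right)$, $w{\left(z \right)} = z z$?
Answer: $7374976$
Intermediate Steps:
$w{\left(z \right)} = z^{2}$
$H{\left(R \right)} = 6 R^{2}$ ($H{\left(R \right)} = - 3 R R \left(-2\right) = - 3 R^{2} \left(-2\right) = - 3 \left(- 2 R^{2}\right) = 6 R^{2}$)
$I{\left(M \right)} = 3 + M$ ($I{\left(M \right)} = M - -3 = M + 3 = 3 + M$)
$\left(\left(I{\left(-90 \right)} + w{\left(-977 \right)}\right) + H{\left(-933 \right)}\right) + 1197600 = \left(\left(\left(3 - 90\right) + \left(-977\right)^{2}\right) + 6 \left(-933\right)^{2}\right) + 1197600 = \left(\left(-87 + 954529\right) + 6 \cdot 870489\right) + 1197600 = \left(954442 + 5222934\right) + 1197600 = 6177376 + 1197600 = 7374976$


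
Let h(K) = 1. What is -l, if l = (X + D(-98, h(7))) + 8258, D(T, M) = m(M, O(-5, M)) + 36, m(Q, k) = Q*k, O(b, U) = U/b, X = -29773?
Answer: 107396/5 ≈ 21479.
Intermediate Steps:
D(T, M) = 36 - M²/5 (D(T, M) = M*(M/(-5)) + 36 = M*(M*(-⅕)) + 36 = M*(-M/5) + 36 = -M²/5 + 36 = 36 - M²/5)
l = -107396/5 (l = (-29773 + (36 - ⅕*1²)) + 8258 = (-29773 + (36 - ⅕*1)) + 8258 = (-29773 + (36 - ⅕)) + 8258 = (-29773 + 179/5) + 8258 = -148686/5 + 8258 = -107396/5 ≈ -21479.)
-l = -1*(-107396/5) = 107396/5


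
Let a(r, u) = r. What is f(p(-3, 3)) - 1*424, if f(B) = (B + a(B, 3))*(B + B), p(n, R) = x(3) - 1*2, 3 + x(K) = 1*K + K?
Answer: -420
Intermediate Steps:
x(K) = -3 + 2*K (x(K) = -3 + (1*K + K) = -3 + (K + K) = -3 + 2*K)
p(n, R) = 1 (p(n, R) = (-3 + 2*3) - 1*2 = (-3 + 6) - 2 = 3 - 2 = 1)
f(B) = 4*B² (f(B) = (B + B)*(B + B) = (2*B)*(2*B) = 4*B²)
f(p(-3, 3)) - 1*424 = 4*1² - 1*424 = 4*1 - 424 = 4 - 424 = -420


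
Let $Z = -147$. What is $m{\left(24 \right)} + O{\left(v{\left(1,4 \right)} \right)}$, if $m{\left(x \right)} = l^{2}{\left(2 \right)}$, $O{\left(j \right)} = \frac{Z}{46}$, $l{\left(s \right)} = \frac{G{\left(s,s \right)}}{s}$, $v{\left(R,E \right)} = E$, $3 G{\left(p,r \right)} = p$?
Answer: $- \frac{1277}{414} \approx -3.0845$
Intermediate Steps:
$G{\left(p,r \right)} = \frac{p}{3}$
$l{\left(s \right)} = \frac{1}{3}$ ($l{\left(s \right)} = \frac{\frac{1}{3} s}{s} = \frac{1}{3}$)
$O{\left(j \right)} = - \frac{147}{46}$
$m{\left(x \right)} = \frac{1}{9}$ ($m{\left(x \right)} = \left(\frac{1}{3}\right)^{2} = \frac{1}{9}$)
$m{\left(24 \right)} + O{\left(v{\left(1,4 \right)} \right)} = \frac{1}{9} - \frac{147}{46} = - \frac{1277}{414}$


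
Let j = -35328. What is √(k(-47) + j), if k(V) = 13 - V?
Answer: 2*I*√8817 ≈ 187.8*I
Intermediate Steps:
√(k(-47) + j) = √((13 - 1*(-47)) - 35328) = √((13 + 47) - 35328) = √(60 - 35328) = √(-35268) = 2*I*√8817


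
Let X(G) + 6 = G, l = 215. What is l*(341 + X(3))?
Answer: 72670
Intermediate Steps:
X(G) = -6 + G
l*(341 + X(3)) = 215*(341 + (-6 + 3)) = 215*(341 - 3) = 215*338 = 72670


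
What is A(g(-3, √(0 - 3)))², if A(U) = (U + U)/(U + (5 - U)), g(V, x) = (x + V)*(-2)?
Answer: 96/25 - 96*I*√3/25 ≈ 3.84 - 6.6511*I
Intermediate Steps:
g(V, x) = -2*V - 2*x (g(V, x) = (V + x)*(-2) = -2*V - 2*x)
A(U) = 2*U/5 (A(U) = (2*U)/5 = (2*U)*(⅕) = 2*U/5)
A(g(-3, √(0 - 3)))² = (2*(-2*(-3) - 2*√(0 - 3))/5)² = (2*(6 - 2*I*√3)/5)² = (12/5 - 4*I*√3/5)²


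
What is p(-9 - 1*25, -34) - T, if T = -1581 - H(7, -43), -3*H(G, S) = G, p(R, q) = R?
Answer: 4634/3 ≈ 1544.7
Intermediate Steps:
H(G, S) = -G/3
T = -4736/3 (T = -1581 - (-1)*7/3 = -1581 - 1*(-7/3) = -1581 + 7/3 = -4736/3 ≈ -1578.7)
p(-9 - 1*25, -34) - T = (-9 - 1*25) - 1*(-4736/3) = (-9 - 25) + 4736/3 = -34 + 4736/3 = 4634/3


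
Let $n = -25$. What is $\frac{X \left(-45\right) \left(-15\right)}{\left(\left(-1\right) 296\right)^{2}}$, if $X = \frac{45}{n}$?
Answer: $- \frac{1215}{87616} \approx -0.013867$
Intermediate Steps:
$X = - \frac{9}{5}$ ($X = \frac{45}{-25} = 45 \left(- \frac{1}{25}\right) = - \frac{9}{5} \approx -1.8$)
$\frac{X \left(-45\right) \left(-15\right)}{\left(\left(-1\right) 296\right)^{2}} = \frac{\left(- \frac{9}{5}\right) \left(-45\right) \left(-15\right)}{\left(\left(-1\right) 296\right)^{2}} = \frac{81 \left(-15\right)}{\left(-296\right)^{2}} = - \frac{1215}{87616}$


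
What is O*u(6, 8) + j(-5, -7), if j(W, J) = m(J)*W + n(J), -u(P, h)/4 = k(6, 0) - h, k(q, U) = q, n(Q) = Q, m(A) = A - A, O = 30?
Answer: 233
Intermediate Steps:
m(A) = 0
u(P, h) = -24 + 4*h (u(P, h) = -4*(6 - h) = -24 + 4*h)
j(W, J) = J (j(W, J) = 0*W + J = 0 + J = J)
O*u(6, 8) + j(-5, -7) = 30*(-24 + 4*8) - 7 = 30*(-24 + 32) - 7 = 30*8 - 7 = 240 - 7 = 233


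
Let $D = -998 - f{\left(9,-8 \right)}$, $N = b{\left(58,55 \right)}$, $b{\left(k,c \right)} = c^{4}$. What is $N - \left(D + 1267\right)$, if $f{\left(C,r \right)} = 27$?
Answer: $9150383$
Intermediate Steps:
$N = 9150625$ ($N = 55^{4} = 9150625$)
$D = -1025$ ($D = -998 - 27 = -1025$)
$N - \left(D + 1267\right) = 9150625 - \left(-1025 + 1267\right) = 9150625 - 242 = 9150383$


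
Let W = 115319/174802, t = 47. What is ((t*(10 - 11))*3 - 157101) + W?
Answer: -27486100765/174802 ≈ -1.5724e+5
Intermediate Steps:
W = 115319/174802 (W = 115319*(1/174802) = 115319/174802 ≈ 0.65971)
((t*(10 - 11))*3 - 157101) + W = ((47*(10 - 11))*3 - 157101) + 115319/174802 = ((47*(-1))*3 - 157101) + 115319/174802 = (-47*3 - 157101) + 115319/174802 = (-141 - 157101) + 115319/174802 = -157242 + 115319/174802 = -27486100765/174802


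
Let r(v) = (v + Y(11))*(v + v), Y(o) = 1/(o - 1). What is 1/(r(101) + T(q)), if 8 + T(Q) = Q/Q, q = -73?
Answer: 5/102076 ≈ 4.8983e-5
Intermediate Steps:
Y(o) = 1/(-1 + o)
T(Q) = -7 (T(Q) = -8 + Q/Q = -8 + 1 = -7)
r(v) = 2*v*(1/10 + v) (r(v) = (v + 1/(-1 + 11))*(v + v) = (v + 1/10)*(2*v) = (1/10 + v)*(2*v) = 2*v*(1/10 + v))
1/(r(101) + T(q)) = 1/((1/5)*101*(1 + 10*101) - 7) = 1/((1/5)*101*(1 + 1010) - 7) = 1/((1/5)*101*1011 - 7) = 1/(102111/5 - 7) = 1/(102076/5) = 5/102076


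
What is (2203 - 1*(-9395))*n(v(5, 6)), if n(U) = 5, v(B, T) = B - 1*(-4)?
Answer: 57990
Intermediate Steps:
v(B, T) = 4 + B (v(B, T) = B + 4 = 4 + B)
(2203 - 1*(-9395))*n(v(5, 6)) = (2203 - 1*(-9395))*5 = (2203 + 9395)*5 = 11598*5 = 57990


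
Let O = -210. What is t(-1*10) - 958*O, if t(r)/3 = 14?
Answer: 201222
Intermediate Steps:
t(r) = 42 (t(r) = 3*14 = 42)
t(-1*10) - 958*O = 42 - 958*(-210) = 42 + 201180 = 201222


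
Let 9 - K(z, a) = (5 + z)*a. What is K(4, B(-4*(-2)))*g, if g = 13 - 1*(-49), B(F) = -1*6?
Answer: 3906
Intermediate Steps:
B(F) = -6
K(z, a) = 9 - a*(5 + z) (K(z, a) = 9 - (5 + z)*a = 9 - a*(5 + z))
g = 62 (g = 13 + 49 = 62)
K(4, B(-4*(-2)))*g = (9 - 5*(-6) - 1*(-6)*4)*62 = (9 + 30 + 24)*62 = 63*62 = 3906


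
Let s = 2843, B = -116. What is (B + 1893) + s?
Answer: 4620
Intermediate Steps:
(B + 1893) + s = (-116 + 1893) + 2843 = 1777 + 2843 = 4620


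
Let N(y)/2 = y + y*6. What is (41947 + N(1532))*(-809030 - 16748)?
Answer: -52350196310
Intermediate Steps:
N(y) = 14*y (N(y) = 2*(y + y*6) = 2*(y + 6*y) = 2*(7*y) = 14*y)
(41947 + N(1532))*(-809030 - 16748) = (41947 + 14*1532)*(-809030 - 16748) = (41947 + 21448)*(-825778) = 63395*(-825778) = -52350196310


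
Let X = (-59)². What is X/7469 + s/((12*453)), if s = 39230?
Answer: 155965793/20300742 ≈ 7.6828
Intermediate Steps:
X = 3481
X/7469 + s/((12*453)) = 3481/7469 + 39230/((12*453)) = 3481*(1/7469) + 39230/5436 = 3481/7469 + 39230*(1/5436) = 3481/7469 + 19615/2718 = 155965793/20300742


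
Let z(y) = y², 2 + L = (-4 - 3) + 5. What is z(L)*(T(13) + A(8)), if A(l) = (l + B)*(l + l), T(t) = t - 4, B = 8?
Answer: 4240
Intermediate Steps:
T(t) = -4 + t
A(l) = 2*l*(8 + l) (A(l) = (l + 8)*(l + l) = (8 + l)*(2*l) = 2*l*(8 + l))
L = -4 (L = -2 + ((-4 - 3) + 5) = -2 + (-7 + 5) = -2 - 2 = -4)
z(L)*(T(13) + A(8)) = (-4)²*((-4 + 13) + 2*8*(8 + 8)) = 16*(9 + 2*8*16) = 16*(9 + 256) = 16*265 = 4240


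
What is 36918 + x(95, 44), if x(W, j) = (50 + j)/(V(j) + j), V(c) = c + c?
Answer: 2436635/66 ≈ 36919.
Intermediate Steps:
V(c) = 2*c
x(W, j) = (50 + j)/(3*j) (x(W, j) = (50 + j)/(2*j + j) = (50 + j)/((3*j)) = (50 + j)*(1/(3*j)) = (50 + j)/(3*j))
36918 + x(95, 44) = 36918 + (⅓)*(50 + 44)/44 = 36918 + (⅓)*(1/44)*94 = 36918 + 47/66 = 2436635/66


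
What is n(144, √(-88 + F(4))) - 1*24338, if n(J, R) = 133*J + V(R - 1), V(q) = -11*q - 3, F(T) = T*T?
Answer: -5178 - 66*I*√2 ≈ -5178.0 - 93.338*I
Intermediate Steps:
F(T) = T²
V(q) = -3 - 11*q
n(J, R) = 8 - 11*R + 133*J (n(J, R) = 133*J + (-3 - 11*(R - 1)) = 133*J + (-3 - 11*(-1 + R)) = 133*J + (-3 + (11 - 11*R)) = 133*J + (8 - 11*R) = 8 - 11*R + 133*J)
n(144, √(-88 + F(4))) - 1*24338 = (8 - 11*√(-88 + 4²) + 133*144) - 1*24338 = (8 - 11*√(-88 + 16) + 19152) - 24338 = (8 - 66*I*√2 + 19152) - 24338 = (19160 - 66*I*√2) - 24338 = -5178 - 66*I*√2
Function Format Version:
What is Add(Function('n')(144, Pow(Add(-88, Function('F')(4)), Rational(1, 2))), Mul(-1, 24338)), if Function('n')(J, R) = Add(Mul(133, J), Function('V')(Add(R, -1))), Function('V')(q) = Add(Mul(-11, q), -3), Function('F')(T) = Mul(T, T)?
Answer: Add(-5178, Mul(-66, I, Pow(2, Rational(1, 2)))) ≈ Add(-5178.0, Mul(-93.338, I))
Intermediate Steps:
Function('F')(T) = Pow(T, 2)
Function('V')(q) = Add(-3, Mul(-11, q))
Function('n')(J, R) = Add(8, Mul(-11, R), Mul(133, J)) (Function('n')(J, R) = Add(Mul(133, J), Add(-3, Mul(-11, Add(R, -1)))) = Add(Mul(133, J), Add(-3, Mul(-11, Add(-1, R)))) = Add(Mul(133, J), Add(-3, Add(11, Mul(-11, R)))) = Add(Mul(133, J), Add(8, Mul(-11, R))) = Add(8, Mul(-11, R), Mul(133, J)))
Add(Function('n')(144, Pow(Add(-88, Function('F')(4)), Rational(1, 2))), Mul(-1, 24338)) = Add(Add(8, Mul(-11, Pow(Add(-88, Pow(4, 2)), Rational(1, 2))), Mul(133, 144)), Mul(-1, 24338)) = Add(Add(8, Mul(-11, Pow(Add(-88, 16), Rational(1, 2))), 19152), -24338) = Add(Add(8, Mul(-11, Pow(-72, Rational(1, 2))), 19152), -24338) = Add(Add(8, Mul(-11, Mul(6, I, Pow(2, Rational(1, 2)))), 19152), -24338) = Add(Add(8, Mul(-66, I, Pow(2, Rational(1, 2))), 19152), -24338) = Add(Add(19160, Mul(-66, I, Pow(2, Rational(1, 2)))), -24338) = Add(-5178, Mul(-66, I, Pow(2, Rational(1, 2))))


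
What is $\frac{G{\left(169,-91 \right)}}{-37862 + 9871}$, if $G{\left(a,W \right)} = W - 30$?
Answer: $\frac{121}{27991} \approx 0.0043228$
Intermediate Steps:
$G{\left(a,W \right)} = -30 + W$ ($G{\left(a,W \right)} = W - 30 = -30 + W$)
$\frac{G{\left(169,-91 \right)}}{-37862 + 9871} = \frac{-30 - 91}{-37862 + 9871} = - \frac{121}{-27991} = \left(-121\right) \left(- \frac{1}{27991}\right) = \frac{121}{27991}$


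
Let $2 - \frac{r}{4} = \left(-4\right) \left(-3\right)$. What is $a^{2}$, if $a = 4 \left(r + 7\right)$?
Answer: $17424$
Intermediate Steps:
$r = -40$ ($r = 8 - 4 \left(\left(-4\right) \left(-3\right)\right) = 8 - 48 = -40$)
$a = -132$ ($a = 4 \left(-40 + 7\right) = 4 \left(-33\right) = -132$)
$a^{2} = \left(-132\right)^{2} = 17424$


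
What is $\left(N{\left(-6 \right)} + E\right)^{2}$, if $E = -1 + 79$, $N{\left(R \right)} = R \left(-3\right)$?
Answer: $9216$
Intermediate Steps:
$N{\left(R \right)} = - 3 R$
$E = 78$
$\left(N{\left(-6 \right)} + E\right)^{2} = \left(\left(-3\right) \left(-6\right) + 78\right)^{2} = \left(18 + 78\right)^{2} = 96^{2} = 9216$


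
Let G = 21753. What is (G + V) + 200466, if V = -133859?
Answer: 88360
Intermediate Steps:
(G + V) + 200466 = (21753 - 133859) + 200466 = -112106 + 200466 = 88360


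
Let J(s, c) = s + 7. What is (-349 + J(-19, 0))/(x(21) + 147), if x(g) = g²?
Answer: -361/588 ≈ -0.61395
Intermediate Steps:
J(s, c) = 7 + s
(-349 + J(-19, 0))/(x(21) + 147) = (-349 + (7 - 19))/(21² + 147) = (-349 - 12)/(441 + 147) = -361/588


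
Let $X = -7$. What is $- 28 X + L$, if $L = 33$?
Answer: $229$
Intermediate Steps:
$- 28 X + L = \left(-28\right) \left(-7\right) + 33 = 196 + 33 = 229$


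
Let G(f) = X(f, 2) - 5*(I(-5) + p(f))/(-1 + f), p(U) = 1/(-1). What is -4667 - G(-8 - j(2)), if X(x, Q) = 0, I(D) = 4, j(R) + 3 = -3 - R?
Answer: -4682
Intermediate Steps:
j(R) = -6 - R (j(R) = -3 + (-3 - R) = -6 - R)
p(U) = -1
G(f) = -15/(-1 + f) (G(f) = 0 - 5*(4 - 1)/(-1 + f) = 0 - 15/(-1 + f) = -15/(-1 + f))
-4667 - G(-8 - j(2)) = -4667 - (-15)/(-1 + (-8 - (-6 - 1*2))) = -4667 - (-15)/(-1 + (-8 - (-6 - 2))) = -4667 - (-15)/(-1 + (-8 - 1*(-8))) = -4667 - (-15)/(-1 + (-8 + 8)) = -4667 - (-15)/(-1 + 0) = -4667 - (-15)/(-1) = -4667 - (-15)*(-1) = -4667 - 1*15 = -4667 - 15 = -4682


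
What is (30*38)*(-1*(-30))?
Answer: 34200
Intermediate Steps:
(30*38)*(-1*(-30)) = 1140*30 = 34200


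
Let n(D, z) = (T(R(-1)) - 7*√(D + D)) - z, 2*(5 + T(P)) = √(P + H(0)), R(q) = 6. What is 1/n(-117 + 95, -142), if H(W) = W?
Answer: 2/(274 + √6 - 28*I*√11) ≈ 0.006501 + 0.0021838*I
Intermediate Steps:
T(P) = -5 + √P/2 (T(P) = -5 + √(P + 0)/2 = -5 + √P/2)
n(D, z) = -5 + √6/2 - z - 7*√2*√D (n(D, z) = ((-5 + √6/2) - 7*√(D + D)) - z = ((-5 + √6/2) - 7*√2*√D) - z = (-5 + √6/2 - 7*√2*√D) - z = -5 + √6/2 - z - 7*√2*√D)
1/n(-117 + 95, -142) = 1/(-5 + √6/2 - 1*(-142) - 7*√2*√(-117 + 95)) = 1/(-5 + √6/2 + 142 - 7*√2*√(-22)) = 1/(-5 + √6/2 + 142 - 7*√2*I*√22) = 1/(-5 + √6/2 + 142 - 14*I*√11) = 1/(137 + √6/2 - 14*I*√11)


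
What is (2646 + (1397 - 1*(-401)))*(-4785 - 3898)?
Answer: -38587252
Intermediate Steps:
(2646 + (1397 - 1*(-401)))*(-4785 - 3898) = (2646 + (1397 + 401))*(-8683) = (2646 + 1798)*(-8683) = 4444*(-8683) = -38587252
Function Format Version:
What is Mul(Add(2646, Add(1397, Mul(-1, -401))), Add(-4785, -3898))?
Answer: -38587252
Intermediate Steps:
Mul(Add(2646, Add(1397, Mul(-1, -401))), Add(-4785, -3898)) = Mul(Add(2646, Add(1397, 401)), -8683) = Mul(Add(2646, 1798), -8683) = Mul(4444, -8683) = -38587252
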